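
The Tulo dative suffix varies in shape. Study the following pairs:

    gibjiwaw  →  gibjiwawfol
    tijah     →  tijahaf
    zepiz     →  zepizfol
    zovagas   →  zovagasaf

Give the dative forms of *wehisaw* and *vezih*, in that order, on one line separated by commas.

The pattern is voicing of the final consonant: -af when the stem ends in a voiceless consonant (*tijah*, *zovagas*); -fol when the stem ends in a voiced consonant (*gibjiwaw*, *zepiz*).
The final consonant of *wehisaw* is /w/, which is voiced, so the suffix is -fol, giving *wehisawfol*.
The final consonant of *vezih* is /h/, which is voiceless, so the suffix is -af, giving *vezihaf*.

wehisawfol, vezihaf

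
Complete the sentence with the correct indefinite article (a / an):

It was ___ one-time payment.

a

The indefinite article is chosen by the initial *sound* of the following word, not its spelling.
*one-time* begins with the sound /wʌ/ (*one* pronounced /wʌn/) — a consonant sound.
So the article is *a*: It was a one-time payment.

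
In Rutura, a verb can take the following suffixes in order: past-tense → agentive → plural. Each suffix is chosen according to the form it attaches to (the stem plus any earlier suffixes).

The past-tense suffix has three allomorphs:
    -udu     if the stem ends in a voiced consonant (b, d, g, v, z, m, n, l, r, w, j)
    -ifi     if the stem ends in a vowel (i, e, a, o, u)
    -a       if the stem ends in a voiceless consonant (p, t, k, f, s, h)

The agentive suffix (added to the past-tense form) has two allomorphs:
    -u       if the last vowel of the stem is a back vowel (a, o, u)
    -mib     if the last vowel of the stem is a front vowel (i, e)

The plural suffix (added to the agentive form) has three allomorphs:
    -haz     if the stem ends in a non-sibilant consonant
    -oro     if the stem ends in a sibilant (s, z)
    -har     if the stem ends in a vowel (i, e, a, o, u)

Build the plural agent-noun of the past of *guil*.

*guil* — final sound /l/ (a voiced consonant) → -udu → *guiludu*.
Since the last vowel of the past-tense form *guiludu* is /u/ (a back vowel), it takes -u, giving *guiluduu*.
The agentive form *guiluduu* — final sound /u/ (a vowel) → -har → *guiluduuhar*.

guiluduuhar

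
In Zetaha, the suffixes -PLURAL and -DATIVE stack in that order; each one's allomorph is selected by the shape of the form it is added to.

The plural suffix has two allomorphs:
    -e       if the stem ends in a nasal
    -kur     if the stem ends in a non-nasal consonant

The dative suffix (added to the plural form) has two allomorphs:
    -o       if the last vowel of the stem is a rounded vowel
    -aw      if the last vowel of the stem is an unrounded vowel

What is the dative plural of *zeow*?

zeowkuro

*zeow*: final consonant = /w/, non-nasal → -kur → *zeowkur*.
The plural form *zeowkur*: last vowel = /u/, a rounded vowel → -o → *zeowkuro*.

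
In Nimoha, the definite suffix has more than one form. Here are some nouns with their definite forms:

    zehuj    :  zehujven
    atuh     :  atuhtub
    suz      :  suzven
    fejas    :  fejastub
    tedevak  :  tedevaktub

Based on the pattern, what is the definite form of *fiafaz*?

fiafazven

The alternation tracks the final consonant of the stem — -tub when the stem ends in a voiceless consonant (*atuh*, *fejas*, *tedevak*); -ven when the stem ends in a voiced consonant (*zehuj*, *suz*).
Since the final consonant of *fiafaz* is /z/ (voiced), it takes -ven, giving *fiafazven*.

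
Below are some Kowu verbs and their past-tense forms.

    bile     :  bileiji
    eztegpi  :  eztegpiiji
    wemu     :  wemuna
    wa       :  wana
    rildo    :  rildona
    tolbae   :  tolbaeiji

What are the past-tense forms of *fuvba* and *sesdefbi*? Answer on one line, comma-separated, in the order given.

The suffix is conditioned by the last vowel: -iji when the last vowel of the stem is a front vowel (*bile*, *eztegpi*, *tolbae*); -na when the last vowel of the stem is a back vowel (*wemu*, *wa*, *rildo*).
*fuvba*: last vowel = /a/, a back vowel → -na → *fuvbana*.
Since the last vowel of *sesdefbi* is /i/ (a front vowel), it takes -iji, giving *sesdefbiiji*.

fuvbana, sesdefbiiji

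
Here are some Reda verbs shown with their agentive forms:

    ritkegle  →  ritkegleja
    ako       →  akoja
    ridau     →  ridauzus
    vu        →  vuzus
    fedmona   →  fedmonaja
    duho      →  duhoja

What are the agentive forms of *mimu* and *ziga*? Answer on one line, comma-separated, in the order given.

mimuzus, zigaja

The suffix is conditioned by the last vowel: -zus when the last vowel of the stem is a high vowel (*ridau*, *vu*); -ja when the last vowel of the stem is a non-high vowel (*ritkegle*, *ako*, *fedmona*, *duho*).
*mimu* — last vowel /u/ (a high vowel) → -zus → *mimuzus*.
*ziga*: last vowel = /a/, a non-high vowel → -ja → *zigaja*.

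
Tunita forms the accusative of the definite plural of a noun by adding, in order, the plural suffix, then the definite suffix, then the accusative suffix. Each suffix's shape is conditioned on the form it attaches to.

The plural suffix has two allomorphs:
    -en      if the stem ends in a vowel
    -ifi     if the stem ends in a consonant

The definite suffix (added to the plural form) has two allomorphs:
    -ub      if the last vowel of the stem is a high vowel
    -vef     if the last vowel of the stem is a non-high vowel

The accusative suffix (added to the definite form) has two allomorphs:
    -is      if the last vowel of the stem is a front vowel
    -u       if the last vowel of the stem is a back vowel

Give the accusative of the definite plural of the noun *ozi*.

ozienvefis

*ozi* — final sound /i/ (a vowel) → -en → *ozien*.
The plural form *ozien*: last vowel = /e/, a non-high vowel → -vef → *ozienvef*.
The last vowel of the definite form *ozienvef* is /e/, which is a front vowel, so the accusative suffix is -is, giving *ozienvefis*.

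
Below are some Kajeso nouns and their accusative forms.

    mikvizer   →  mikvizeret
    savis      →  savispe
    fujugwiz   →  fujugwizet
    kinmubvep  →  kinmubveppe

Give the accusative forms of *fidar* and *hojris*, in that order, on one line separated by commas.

fidaret, hojrispe

The alternation tracks the final consonant of the stem — -pe when the stem ends in a voiceless consonant (*savis*, *kinmubvep*); -et when the stem ends in a voiced consonant (*mikvizer*, *fujugwiz*).
*fidar*: final consonant = /r/, voiced → -et → *fidaret*.
*hojris* — final consonant /s/ (voiceless) → -pe → *hojrispe*.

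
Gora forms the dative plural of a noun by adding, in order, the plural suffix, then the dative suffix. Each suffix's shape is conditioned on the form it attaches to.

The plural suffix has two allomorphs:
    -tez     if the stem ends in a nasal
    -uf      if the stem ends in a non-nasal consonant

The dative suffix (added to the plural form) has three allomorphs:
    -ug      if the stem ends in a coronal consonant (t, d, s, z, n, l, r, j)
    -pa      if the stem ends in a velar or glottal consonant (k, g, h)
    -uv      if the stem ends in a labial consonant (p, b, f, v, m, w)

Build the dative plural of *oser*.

Since the final consonant of *oser* is /r/ (non-nasal), it takes -uf, giving *oseruf*.
The plural form *oseruf*: final consonant = /f/, labial → -uv → *oserufuv*.

oserufuv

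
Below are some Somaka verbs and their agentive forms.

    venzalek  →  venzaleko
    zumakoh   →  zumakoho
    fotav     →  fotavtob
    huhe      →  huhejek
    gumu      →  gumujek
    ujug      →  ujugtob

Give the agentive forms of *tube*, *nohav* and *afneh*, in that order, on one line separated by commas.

tubejek, nohavtob, afneho

The alternation tracks the final sound of the stem — -o when the stem ends in a voiceless consonant (*venzalek*, *zumakoh*); -tob when the stem ends in a voiced consonant (*fotav*, *ujug*); -jek when the stem ends in a vowel (*huhe*, *gumu*).
Since the final sound of *tube* is /e/ (a vowel), it takes -jek, giving *tubejek*.
*nohav*: final sound = /v/, a voiced consonant → -tob → *nohavtob*.
*afneh*: final sound = /h/, a voiceless consonant → -o → *afneho*.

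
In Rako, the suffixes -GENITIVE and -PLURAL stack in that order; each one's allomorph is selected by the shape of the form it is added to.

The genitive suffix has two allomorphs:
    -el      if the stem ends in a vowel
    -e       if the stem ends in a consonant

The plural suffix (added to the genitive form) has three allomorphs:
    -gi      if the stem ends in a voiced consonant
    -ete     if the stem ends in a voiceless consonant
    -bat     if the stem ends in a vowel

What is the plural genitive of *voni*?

vonielgi

Since the final sound of *voni* is /i/ (a vowel), it takes -el, giving *voniel*.
The final sound of the genitive form *voniel* is /l/, which is a voiced consonant, so the plural suffix is -gi, giving *vonielgi*.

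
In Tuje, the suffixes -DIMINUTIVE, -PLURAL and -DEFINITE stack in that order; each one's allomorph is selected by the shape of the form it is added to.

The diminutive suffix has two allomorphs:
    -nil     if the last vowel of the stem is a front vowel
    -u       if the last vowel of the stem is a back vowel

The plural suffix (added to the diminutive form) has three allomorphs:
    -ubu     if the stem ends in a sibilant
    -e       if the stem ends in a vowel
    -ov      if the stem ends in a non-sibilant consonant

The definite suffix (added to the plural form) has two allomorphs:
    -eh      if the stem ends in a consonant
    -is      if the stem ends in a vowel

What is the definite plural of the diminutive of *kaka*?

The last vowel of *kaka* is /a/, which is a back vowel, so the diminutive suffix is -u, giving *kakau*.
The diminutive form *kakau*: final sound = /u/, a vowel → -e → *kakaue*.
The plural form *kakaue* — final sound /e/ (a vowel) → -is → *kakaueis*.

kakaueis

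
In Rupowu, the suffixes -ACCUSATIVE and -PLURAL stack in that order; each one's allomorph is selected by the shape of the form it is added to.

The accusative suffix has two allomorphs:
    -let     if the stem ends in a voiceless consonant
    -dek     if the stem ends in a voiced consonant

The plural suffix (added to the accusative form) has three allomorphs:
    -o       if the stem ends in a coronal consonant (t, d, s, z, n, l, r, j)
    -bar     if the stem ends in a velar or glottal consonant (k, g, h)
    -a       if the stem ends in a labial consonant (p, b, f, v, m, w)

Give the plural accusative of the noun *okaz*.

Since the final consonant of *okaz* is /z/ (voiced), it takes -dek, giving *okazdek*.
Since the final consonant of the accusative form *okazdek* is /k/ (velar/glottal), it takes -bar, giving *okazdekbar*.

okazdekbar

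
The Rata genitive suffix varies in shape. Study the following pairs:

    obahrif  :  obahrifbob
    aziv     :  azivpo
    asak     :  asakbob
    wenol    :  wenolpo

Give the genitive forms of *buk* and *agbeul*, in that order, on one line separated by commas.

bukbob, agbeulpo

The pattern is voicing of the final consonant: -bob when the stem ends in a voiceless consonant (*obahrif*, *asak*); -po when the stem ends in a voiced consonant (*aziv*, *wenol*).
The final consonant of *buk* is /k/, which is voiceless, so the suffix is -bob, giving *bukbob*.
The final consonant of *agbeul* is /l/, which is voiced, so the suffix is -po, giving *agbeulpo*.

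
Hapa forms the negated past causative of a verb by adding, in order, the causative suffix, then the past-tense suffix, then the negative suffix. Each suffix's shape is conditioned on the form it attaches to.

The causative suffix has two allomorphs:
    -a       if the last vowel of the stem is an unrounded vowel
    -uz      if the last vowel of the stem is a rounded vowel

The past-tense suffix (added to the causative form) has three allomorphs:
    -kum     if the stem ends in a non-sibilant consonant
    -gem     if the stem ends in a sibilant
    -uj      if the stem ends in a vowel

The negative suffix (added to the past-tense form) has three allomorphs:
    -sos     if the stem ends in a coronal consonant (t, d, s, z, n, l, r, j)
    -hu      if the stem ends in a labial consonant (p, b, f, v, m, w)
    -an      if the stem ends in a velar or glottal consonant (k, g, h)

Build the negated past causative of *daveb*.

davebaujsos

Since the last vowel of *daveb* is /e/ (an unrounded vowel), it takes -a, giving *daveba*.
The causative form *daveba* — final sound /a/ (a vowel) → -uj → *davebauj*.
The final consonant of the past-tense form *davebauj* is /j/, which is coronal, so the negative suffix is -sos, giving *davebaujsos*.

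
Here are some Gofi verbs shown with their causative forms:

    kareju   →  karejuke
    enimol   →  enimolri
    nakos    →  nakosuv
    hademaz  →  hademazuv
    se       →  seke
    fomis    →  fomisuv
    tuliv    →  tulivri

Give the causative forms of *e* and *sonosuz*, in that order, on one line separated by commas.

eke, sonosuzuv

The pattern is sibilance of the final sound: -uv when the stem ends in a sibilant (*nakos*, *hademaz*, *fomis*); -ri when the stem ends in a non-sibilant consonant (*enimol*, *tuliv*); -ke when the stem ends in a vowel (*kareju*, *se*).
The final sound of *e* is /e/, which is a vowel, so the suffix is -ke, giving *eke*.
Since the final sound of *sonosuz* is /z/ (a sibilant), it takes -uv, giving *sonosuzuv*.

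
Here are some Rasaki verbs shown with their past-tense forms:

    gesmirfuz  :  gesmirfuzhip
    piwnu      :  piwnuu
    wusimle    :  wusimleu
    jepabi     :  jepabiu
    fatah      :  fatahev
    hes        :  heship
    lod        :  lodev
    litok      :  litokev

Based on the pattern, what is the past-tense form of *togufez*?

Looking at the final sound of each stem: -hip when the stem ends in a sibilant (*gesmirfuz*, *hes*); -ev when the stem ends in a non-sibilant consonant (*fatah*, *lod*, *litok*); -u when the stem ends in a vowel (*piwnu*, *wusimle*, *jepabi*).
*togufez*: final sound = /z/, a sibilant → -hip → *togufezhip*.

togufezhip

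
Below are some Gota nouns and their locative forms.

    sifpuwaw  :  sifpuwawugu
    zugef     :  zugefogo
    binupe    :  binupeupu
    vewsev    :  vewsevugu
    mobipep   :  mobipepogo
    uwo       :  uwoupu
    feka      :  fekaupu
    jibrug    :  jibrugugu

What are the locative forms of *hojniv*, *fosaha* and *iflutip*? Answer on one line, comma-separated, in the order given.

The suffix is conditioned by the final sound: -ogo when the stem ends in a voiceless consonant (*zugef*, *mobipep*); -ugu when the stem ends in a voiced consonant (*sifpuwaw*, *vewsev*, *jibrug*); -upu when the stem ends in a vowel (*binupe*, *uwo*, *feka*).
*hojniv*: final sound = /v/, a voiced consonant → -ugu → *hojnivugu*.
The final sound of *fosaha* is /a/, which is a vowel, so the suffix is -upu, giving *fosahaupu*.
The final sound of *iflutip* is /p/, which is a voiceless consonant, so the suffix is -ogo, giving *iflutipogo*.

hojnivugu, fosahaupu, iflutipogo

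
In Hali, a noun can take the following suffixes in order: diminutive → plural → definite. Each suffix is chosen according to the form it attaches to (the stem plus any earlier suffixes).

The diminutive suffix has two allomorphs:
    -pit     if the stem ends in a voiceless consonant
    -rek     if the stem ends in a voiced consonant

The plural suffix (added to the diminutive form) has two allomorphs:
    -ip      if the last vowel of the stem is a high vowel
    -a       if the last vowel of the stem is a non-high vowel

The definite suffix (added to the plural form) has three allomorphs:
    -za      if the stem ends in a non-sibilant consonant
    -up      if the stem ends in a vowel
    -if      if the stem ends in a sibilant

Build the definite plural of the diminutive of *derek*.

Since the final consonant of *derek* is /k/ (voiceless), it takes -pit, giving *derekpit*.
The diminutive form *derekpit* — last vowel /i/ (a high vowel) → -ip → *derekpitip*.
The plural form *derekpitip*: final sound = /p/, a non-sibilant consonant → -za → *derekpitipza*.

derekpitipza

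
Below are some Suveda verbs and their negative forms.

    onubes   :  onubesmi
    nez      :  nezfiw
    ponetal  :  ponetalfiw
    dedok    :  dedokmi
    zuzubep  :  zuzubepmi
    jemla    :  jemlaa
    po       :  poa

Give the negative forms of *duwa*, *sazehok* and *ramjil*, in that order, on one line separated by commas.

duwaa, sazehokmi, ramjilfiw

Looking at the final sound of each stem: -mi when the stem ends in a voiceless consonant (*onubes*, *dedok*, *zuzubep*); -fiw when the stem ends in a voiced consonant (*nez*, *ponetal*); -a when the stem ends in a vowel (*jemla*, *po*).
Since the final sound of *duwa* is /a/ (a vowel), it takes -a, giving *duwaa*.
The final sound of *sazehok* is /k/, which is a voiceless consonant, so the suffix is -mi, giving *sazehokmi*.
The final sound of *ramjil* is /l/, which is a voiced consonant, so the suffix is -fiw, giving *ramjilfiw*.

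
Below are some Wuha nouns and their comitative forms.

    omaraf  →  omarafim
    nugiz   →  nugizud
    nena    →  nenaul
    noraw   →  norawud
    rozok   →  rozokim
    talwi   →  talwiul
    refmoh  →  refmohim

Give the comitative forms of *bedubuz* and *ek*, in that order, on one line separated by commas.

Looking at the final sound of each stem: -im when the stem ends in a voiceless consonant (*omaraf*, *rozok*, *refmoh*); -ud when the stem ends in a voiced consonant (*nugiz*, *noraw*); -ul when the stem ends in a vowel (*nena*, *talwi*).
The final sound of *bedubuz* is /z/, which is a voiced consonant, so the suffix is -ud, giving *bedubuzud*.
*ek* — final sound /k/ (a voiceless consonant) → -im → *ekim*.

bedubuzud, ekim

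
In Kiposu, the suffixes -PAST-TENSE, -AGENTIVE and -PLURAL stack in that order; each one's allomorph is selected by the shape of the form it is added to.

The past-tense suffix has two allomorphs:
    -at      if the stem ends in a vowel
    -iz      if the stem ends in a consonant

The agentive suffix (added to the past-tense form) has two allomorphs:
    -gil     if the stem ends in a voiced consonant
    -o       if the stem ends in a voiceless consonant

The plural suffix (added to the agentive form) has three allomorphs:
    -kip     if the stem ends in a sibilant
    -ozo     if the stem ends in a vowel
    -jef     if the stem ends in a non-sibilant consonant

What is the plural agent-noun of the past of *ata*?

The final sound of *ata* is /a/, which is a vowel, so the past-tense suffix is -at, giving *ataat*.
The final consonant of the past-tense form *ataat* is /t/, which is voiceless, so the agentive suffix is -o, giving *ataato*.
The final sound of the agentive form *ataato* is /o/, which is a vowel, so the plural suffix is -ozo, giving *ataatoozo*.

ataatoozo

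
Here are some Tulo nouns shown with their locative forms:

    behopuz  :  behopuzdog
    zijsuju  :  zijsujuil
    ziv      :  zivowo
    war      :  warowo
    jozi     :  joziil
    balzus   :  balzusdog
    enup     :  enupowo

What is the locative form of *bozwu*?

The suffix is conditioned by the final sound: -dog when the stem ends in a sibilant (*behopuz*, *balzus*); -owo when the stem ends in a non-sibilant consonant (*ziv*, *war*, *enup*); -il when the stem ends in a vowel (*zijsuju*, *jozi*).
Since the final sound of *bozwu* is /u/ (a vowel), it takes -il, giving *bozwuil*.

bozwuil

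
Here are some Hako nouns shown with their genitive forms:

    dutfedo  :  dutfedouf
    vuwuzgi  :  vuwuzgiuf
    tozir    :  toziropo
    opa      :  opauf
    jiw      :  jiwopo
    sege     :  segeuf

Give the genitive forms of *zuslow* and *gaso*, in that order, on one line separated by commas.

The suffix is conditioned by the final sound: -opo when the stem ends in a consonant (*tozir*, *jiw*); -uf when the stem ends in a vowel (*dutfedo*, *vuwuzgi*, *opa*, *sege*).
*zuslow* — final sound /w/ (a consonant) → -opo → *zuslowopo*.
Since the final sound of *gaso* is /o/ (a vowel), it takes -uf, giving *gasouf*.

zuslowopo, gasouf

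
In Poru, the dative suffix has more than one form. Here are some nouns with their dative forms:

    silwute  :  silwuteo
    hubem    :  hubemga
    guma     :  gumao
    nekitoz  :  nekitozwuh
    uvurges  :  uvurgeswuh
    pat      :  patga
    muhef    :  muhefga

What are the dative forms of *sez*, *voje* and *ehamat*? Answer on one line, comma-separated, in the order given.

The alternation tracks the final sound of the stem — -wuh when the stem ends in a sibilant (*nekitoz*, *uvurges*); -ga when the stem ends in a non-sibilant consonant (*hubem*, *pat*, *muhef*); -o when the stem ends in a vowel (*silwute*, *guma*).
The final sound of *sez* is /z/, which is a sibilant, so the suffix is -wuh, giving *sezwuh*.
The final sound of *voje* is /e/, which is a vowel, so the suffix is -o, giving *vojeo*.
The final sound of *ehamat* is /t/, which is a non-sibilant consonant, so the suffix is -ga, giving *ehamatga*.

sezwuh, vojeo, ehamatga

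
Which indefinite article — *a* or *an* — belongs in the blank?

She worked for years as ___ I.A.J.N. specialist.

The indefinite article is chosen by the initial *sound* of the following word, not its spelling.
The initialism *I.A.J.N.* is read letter by letter; the first letter, I, is pronounced /aɪ/, which begins with a vowel sound.
So the article is *an*: She worked for years as an I.A.J.N. specialist.

an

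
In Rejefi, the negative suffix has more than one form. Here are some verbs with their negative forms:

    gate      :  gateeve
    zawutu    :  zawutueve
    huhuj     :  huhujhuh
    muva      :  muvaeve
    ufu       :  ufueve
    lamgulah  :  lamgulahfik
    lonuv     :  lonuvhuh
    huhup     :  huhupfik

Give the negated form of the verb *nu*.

The alternation tracks the final sound of the stem — -fik when the stem ends in a voiceless consonant (*lamgulah*, *huhup*); -huh when the stem ends in a voiced consonant (*huhuj*, *lonuv*); -eve when the stem ends in a vowel (*gate*, *zawutu*, *muva*, *ufu*).
The final sound of *nu* is /u/, which is a vowel, so the suffix is -eve, giving *nueve*.

nueve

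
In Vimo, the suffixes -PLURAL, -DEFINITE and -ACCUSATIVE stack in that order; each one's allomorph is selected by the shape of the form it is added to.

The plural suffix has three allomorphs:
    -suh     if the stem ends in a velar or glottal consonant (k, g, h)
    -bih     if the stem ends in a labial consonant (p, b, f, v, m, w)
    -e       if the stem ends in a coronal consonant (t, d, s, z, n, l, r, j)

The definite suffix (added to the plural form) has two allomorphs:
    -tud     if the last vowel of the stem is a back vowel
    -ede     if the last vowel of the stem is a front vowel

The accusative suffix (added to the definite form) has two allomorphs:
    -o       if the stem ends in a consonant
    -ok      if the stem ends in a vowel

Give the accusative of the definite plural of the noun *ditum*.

ditumbihedeok

*ditum*: final consonant = /m/, labial → -bih → *ditumbih*.
The last vowel of the plural form *ditumbih* is /i/, which is a front vowel, so the definite suffix is -ede, giving *ditumbihede*.
The final sound of the definite form *ditumbihede* is /e/, which is a vowel, so the accusative suffix is -ok, giving *ditumbihedeok*.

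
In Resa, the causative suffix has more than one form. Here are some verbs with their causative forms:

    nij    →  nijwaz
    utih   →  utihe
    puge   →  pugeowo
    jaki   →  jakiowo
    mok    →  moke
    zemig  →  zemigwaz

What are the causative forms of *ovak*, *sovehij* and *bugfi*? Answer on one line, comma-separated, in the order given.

The suffix is conditioned by the final sound: -e when the stem ends in a voiceless consonant (*utih*, *mok*); -waz when the stem ends in a voiced consonant (*nij*, *zemig*); -owo when the stem ends in a vowel (*puge*, *jaki*).
*ovak* — final sound /k/ (a voiceless consonant) → -e → *ovake*.
The final sound of *sovehij* is /j/, which is a voiced consonant, so the suffix is -waz, giving *sovehijwaz*.
*bugfi*: final sound = /i/, a vowel → -owo → *bugfiowo*.

ovake, sovehijwaz, bugfiowo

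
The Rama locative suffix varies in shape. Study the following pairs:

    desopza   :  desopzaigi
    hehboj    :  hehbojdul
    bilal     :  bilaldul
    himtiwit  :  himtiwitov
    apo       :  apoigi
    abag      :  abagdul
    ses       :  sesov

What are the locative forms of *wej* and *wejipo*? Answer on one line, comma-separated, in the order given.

The alternation tracks the final sound of the stem — -ov when the stem ends in a voiceless consonant (*himtiwit*, *ses*); -dul when the stem ends in a voiced consonant (*hehboj*, *bilal*, *abag*); -igi when the stem ends in a vowel (*desopza*, *apo*).
Since the final sound of *wej* is /j/ (a voiced consonant), it takes -dul, giving *wejdul*.
Since the final sound of *wejipo* is /o/ (a vowel), it takes -igi, giving *wejipoigi*.

wejdul, wejipoigi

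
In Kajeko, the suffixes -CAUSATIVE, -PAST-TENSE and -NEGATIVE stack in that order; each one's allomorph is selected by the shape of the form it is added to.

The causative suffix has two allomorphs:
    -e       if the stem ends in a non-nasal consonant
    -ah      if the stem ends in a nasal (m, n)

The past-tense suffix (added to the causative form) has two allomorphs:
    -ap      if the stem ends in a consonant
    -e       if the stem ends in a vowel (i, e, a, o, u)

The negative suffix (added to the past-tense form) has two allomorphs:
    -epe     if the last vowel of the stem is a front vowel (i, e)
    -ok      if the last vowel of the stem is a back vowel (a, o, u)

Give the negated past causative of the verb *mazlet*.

The final consonant of *mazlet* is /t/, which is non-nasal, so the causative suffix is -e, giving *mazlete*.
The final sound of the causative form *mazlete* is /e/, which is a vowel, so the past-tense suffix is -e, giving *mazletee*.
Since the last vowel of the past-tense form *mazletee* is /e/ (a front vowel), it takes -epe, giving *mazleteeepe*.

mazleteeepe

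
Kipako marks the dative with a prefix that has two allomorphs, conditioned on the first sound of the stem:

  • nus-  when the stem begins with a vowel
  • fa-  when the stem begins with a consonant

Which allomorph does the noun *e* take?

Since the first sound of *e* is /e/ (a vowel), it takes nus-.

nus-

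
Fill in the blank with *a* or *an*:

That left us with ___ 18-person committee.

an

The indefinite article is chosen by the initial *sound* of the following word, not its spelling.
The number *18* is spoken "eighteen", beginning with /ˌeɪˈtiːn/ — a vowel sound.
So the article is *an*: That left us with an 18-person committee.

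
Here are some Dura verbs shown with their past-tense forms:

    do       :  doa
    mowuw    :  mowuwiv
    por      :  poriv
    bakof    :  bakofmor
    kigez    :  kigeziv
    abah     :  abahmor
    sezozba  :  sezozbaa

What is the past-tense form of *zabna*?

zabnaa

Looking at the final sound of each stem: -mor when the stem ends in a voiceless consonant (*bakof*, *abah*); -iv when the stem ends in a voiced consonant (*mowuw*, *por*, *kigez*); -a when the stem ends in a vowel (*do*, *sezozba*).
Since the final sound of *zabna* is /a/ (a vowel), it takes -a, giving *zabnaa*.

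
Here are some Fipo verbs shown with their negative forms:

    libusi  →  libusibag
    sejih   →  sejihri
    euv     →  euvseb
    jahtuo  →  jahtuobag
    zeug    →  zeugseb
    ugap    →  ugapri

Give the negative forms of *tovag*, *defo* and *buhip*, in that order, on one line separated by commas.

The pattern is voicing of the final sound: -ri when the stem ends in a voiceless consonant (*sejih*, *ugap*); -seb when the stem ends in a voiced consonant (*euv*, *zeug*); -bag when the stem ends in a vowel (*libusi*, *jahtuo*).
Since the final sound of *tovag* is /g/ (a voiced consonant), it takes -seb, giving *tovagseb*.
*defo*: final sound = /o/, a vowel → -bag → *defobag*.
*buhip*: final sound = /p/, a voiceless consonant → -ri → *buhipri*.

tovagseb, defobag, buhipri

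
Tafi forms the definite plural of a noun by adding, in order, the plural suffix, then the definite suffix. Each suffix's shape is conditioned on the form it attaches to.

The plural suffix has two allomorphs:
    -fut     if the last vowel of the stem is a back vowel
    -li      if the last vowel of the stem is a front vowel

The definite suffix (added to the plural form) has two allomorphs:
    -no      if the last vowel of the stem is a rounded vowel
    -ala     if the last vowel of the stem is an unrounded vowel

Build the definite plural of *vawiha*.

*vawiha* — last vowel /a/ (a back vowel) → -fut → *vawihafut*.
The plural form *vawihafut*: last vowel = /u/, a rounded vowel → -no → *vawihafutno*.

vawihafutno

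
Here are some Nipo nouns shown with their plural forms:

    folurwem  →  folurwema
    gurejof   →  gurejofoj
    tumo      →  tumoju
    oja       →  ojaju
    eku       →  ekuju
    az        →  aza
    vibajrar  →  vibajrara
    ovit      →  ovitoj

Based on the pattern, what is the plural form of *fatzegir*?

fatzegira

Looking at the final sound of each stem: -oj when the stem ends in a voiceless consonant (*gurejof*, *ovit*); -a when the stem ends in a voiced consonant (*folurwem*, *az*, *vibajrar*); -ju when the stem ends in a vowel (*tumo*, *oja*, *eku*).
The final sound of *fatzegir* is /r/, which is a voiced consonant, so the suffix is -a, giving *fatzegira*.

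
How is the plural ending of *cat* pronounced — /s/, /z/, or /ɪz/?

/s/

The stem *cat* ends in a voiceless non-sibilant consonant.
The plural suffix surfaces as /ɪz/ after sibilants, /s/ after other voiceless consonants, and /z/ after other voiced sounds.
So the plural -s on *cat* is pronounced /s/.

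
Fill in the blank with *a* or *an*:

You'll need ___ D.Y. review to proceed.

The indefinite article is chosen by the initial *sound* of the following word, not its spelling.
The initialism *D.Y.* is read letter by letter; the first letter, D, is pronounced /diː/, which begins with a consonant sound.
So the article is *a*: You'll need a D.Y. review to proceed.

a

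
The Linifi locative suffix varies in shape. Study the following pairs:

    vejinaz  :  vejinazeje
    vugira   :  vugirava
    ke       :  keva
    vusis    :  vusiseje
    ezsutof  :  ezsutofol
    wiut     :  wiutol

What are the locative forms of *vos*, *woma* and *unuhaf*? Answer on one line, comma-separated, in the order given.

The pattern is sibilance of the final sound: -eje when the stem ends in a sibilant (*vejinaz*, *vusis*); -ol when the stem ends in a non-sibilant consonant (*ezsutof*, *wiut*); -va when the stem ends in a vowel (*vugira*, *ke*).
*vos*: final sound = /s/, a sibilant → -eje → *voseje*.
The final sound of *woma* is /a/, which is a vowel, so the suffix is -va, giving *womava*.
*unuhaf*: final sound = /f/, a non-sibilant consonant → -ol → *unuhafol*.

voseje, womava, unuhafol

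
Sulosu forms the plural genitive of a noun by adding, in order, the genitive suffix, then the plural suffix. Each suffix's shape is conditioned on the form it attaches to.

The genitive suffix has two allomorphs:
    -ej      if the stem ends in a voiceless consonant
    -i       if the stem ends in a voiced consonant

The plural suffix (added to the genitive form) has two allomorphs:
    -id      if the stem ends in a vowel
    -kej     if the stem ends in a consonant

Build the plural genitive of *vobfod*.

*vobfod* — final consonant /d/ (voiced) → -i → *vobfodi*.
The genitive form *vobfodi* — final sound /i/ (a vowel) → -id → *vobfodiid*.

vobfodiid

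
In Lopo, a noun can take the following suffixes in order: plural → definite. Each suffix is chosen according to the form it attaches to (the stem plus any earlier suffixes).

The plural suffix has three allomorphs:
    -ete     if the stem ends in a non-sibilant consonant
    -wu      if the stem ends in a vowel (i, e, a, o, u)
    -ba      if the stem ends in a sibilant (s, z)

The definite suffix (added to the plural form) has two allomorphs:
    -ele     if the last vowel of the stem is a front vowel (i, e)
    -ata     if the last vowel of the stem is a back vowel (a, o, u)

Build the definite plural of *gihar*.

*gihar* — final sound /r/ (a non-sibilant consonant) → -ete → *giharete*.
Since the last vowel of the plural form *giharete* is /e/ (a front vowel), it takes -ele, giving *gihareteele*.

gihareteele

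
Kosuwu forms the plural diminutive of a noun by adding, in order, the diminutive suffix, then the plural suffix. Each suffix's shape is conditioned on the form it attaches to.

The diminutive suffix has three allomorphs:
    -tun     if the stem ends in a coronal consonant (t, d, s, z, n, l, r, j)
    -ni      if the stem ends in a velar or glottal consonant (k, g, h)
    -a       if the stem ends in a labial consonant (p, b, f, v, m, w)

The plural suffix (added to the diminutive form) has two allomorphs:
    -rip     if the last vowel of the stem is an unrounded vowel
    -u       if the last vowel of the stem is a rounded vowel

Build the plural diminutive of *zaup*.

zauparip

*zaup*: final consonant = /p/, labial → -a → *zaupa*.
The diminutive form *zaupa* — last vowel /a/ (an unrounded vowel) → -rip → *zauparip*.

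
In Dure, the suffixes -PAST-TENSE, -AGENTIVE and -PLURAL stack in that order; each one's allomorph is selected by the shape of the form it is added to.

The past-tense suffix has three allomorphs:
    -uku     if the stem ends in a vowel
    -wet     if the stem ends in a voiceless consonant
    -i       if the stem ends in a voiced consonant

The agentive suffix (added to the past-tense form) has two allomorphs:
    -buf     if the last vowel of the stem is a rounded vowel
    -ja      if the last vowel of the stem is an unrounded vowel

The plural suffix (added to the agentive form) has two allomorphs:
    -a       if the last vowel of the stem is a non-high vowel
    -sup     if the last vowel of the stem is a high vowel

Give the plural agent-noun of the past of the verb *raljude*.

raljudeukubufsup

The final sound of *raljude* is /e/, which is a vowel, so the past-tense suffix is -uku, giving *raljudeuku*.
The past-tense form *raljudeuku*: last vowel = /u/, a rounded vowel → -buf → *raljudeukubuf*.
The agentive form *raljudeukubuf* — last vowel /u/ (a high vowel) → -sup → *raljudeukubufsup*.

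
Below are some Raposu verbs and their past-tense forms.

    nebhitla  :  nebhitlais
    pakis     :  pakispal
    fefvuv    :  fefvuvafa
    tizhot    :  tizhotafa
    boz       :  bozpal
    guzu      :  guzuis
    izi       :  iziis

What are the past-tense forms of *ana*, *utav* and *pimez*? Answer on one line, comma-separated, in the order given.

anais, utavafa, pimezpal

The alternation tracks the final sound of the stem — -pal when the stem ends in a sibilant (*pakis*, *boz*); -afa when the stem ends in a non-sibilant consonant (*fefvuv*, *tizhot*); -is when the stem ends in a vowel (*nebhitla*, *guzu*, *izi*).
Since the final sound of *ana* is /a/ (a vowel), it takes -is, giving *anais*.
The final sound of *utav* is /v/, which is a non-sibilant consonant, so the suffix is -afa, giving *utavafa*.
*pimez* — final sound /z/ (a sibilant) → -pal → *pimezpal*.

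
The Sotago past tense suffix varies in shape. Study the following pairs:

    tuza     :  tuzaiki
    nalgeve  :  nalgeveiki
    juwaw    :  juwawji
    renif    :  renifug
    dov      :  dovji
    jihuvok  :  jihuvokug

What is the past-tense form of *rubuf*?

The alternation tracks the final sound of the stem — -ug when the stem ends in a voiceless consonant (*renif*, *jihuvok*); -ji when the stem ends in a voiced consonant (*juwaw*, *dov*); -iki when the stem ends in a vowel (*tuza*, *nalgeve*).
*rubuf*: final sound = /f/, a voiceless consonant → -ug → *rubufug*.

rubufug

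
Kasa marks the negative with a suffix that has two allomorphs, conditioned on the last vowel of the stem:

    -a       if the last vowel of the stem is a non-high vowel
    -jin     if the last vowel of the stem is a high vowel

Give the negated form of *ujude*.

ujudea

Since the last vowel of *ujude* is /e/ (a non-high vowel), it takes -a, giving *ujudea*.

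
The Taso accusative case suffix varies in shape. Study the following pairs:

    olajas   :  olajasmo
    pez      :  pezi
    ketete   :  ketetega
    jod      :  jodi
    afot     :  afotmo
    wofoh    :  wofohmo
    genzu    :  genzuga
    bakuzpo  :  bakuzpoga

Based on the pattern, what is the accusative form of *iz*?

izi

Looking at the final sound of each stem: -mo when the stem ends in a voiceless consonant (*olajas*, *afot*, *wofoh*); -i when the stem ends in a voiced consonant (*pez*, *jod*); -ga when the stem ends in a vowel (*ketete*, *genzu*, *bakuzpo*).
Since the final sound of *iz* is /z/ (a voiced consonant), it takes -i, giving *izi*.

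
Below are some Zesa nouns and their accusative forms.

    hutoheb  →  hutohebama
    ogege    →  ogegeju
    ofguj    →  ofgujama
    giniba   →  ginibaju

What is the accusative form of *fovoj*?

fovojama

The alternation tracks the final sound of the stem — -ama when the stem ends in a consonant (*hutoheb*, *ofguj*); -ju when the stem ends in a vowel (*ogege*, *giniba*).
Since the final sound of *fovoj* is /j/ (a consonant), it takes -ama, giving *fovojama*.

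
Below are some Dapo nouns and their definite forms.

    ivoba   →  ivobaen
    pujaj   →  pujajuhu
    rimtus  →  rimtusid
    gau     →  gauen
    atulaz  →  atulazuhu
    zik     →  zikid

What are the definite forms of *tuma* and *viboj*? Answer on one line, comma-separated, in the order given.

tumaen, vibojuhu

The pattern is voicing of the final sound: -id when the stem ends in a voiceless consonant (*rimtus*, *zik*); -uhu when the stem ends in a voiced consonant (*pujaj*, *atulaz*); -en when the stem ends in a vowel (*ivoba*, *gau*).
*tuma*: final sound = /a/, a vowel → -en → *tumaen*.
*viboj* — final sound /j/ (a voiced consonant) → -uhu → *vibojuhu*.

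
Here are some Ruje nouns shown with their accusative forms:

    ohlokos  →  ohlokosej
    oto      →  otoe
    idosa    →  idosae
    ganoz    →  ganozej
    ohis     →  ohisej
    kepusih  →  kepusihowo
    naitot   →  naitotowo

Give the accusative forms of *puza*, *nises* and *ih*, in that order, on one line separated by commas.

Looking at the final sound of each stem: -ej when the stem ends in a sibilant (*ohlokos*, *ganoz*, *ohis*); -owo when the stem ends in a non-sibilant consonant (*kepusih*, *naitot*); -e when the stem ends in a vowel (*oto*, *idosa*).
*puza*: final sound = /a/, a vowel → -e → *puzae*.
*nises* — final sound /s/ (a sibilant) → -ej → *nisesej*.
The final sound of *ih* is /h/, which is a non-sibilant consonant, so the suffix is -owo, giving *ihowo*.

puzae, nisesej, ihowo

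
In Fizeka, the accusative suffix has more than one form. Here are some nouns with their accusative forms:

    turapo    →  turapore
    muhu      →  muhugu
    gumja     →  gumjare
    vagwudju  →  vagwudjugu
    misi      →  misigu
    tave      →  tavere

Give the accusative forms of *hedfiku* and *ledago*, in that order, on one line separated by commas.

The pattern is height harmony: -gu when the last vowel of the stem is a high vowel (*muhu*, *vagwudju*, *misi*); -re when the last vowel of the stem is a non-high vowel (*turapo*, *gumja*, *tave*).
*hedfiku* — last vowel /u/ (a high vowel) → -gu → *hedfikugu*.
*ledago* — last vowel /o/ (a non-high vowel) → -re → *ledagore*.

hedfikugu, ledagore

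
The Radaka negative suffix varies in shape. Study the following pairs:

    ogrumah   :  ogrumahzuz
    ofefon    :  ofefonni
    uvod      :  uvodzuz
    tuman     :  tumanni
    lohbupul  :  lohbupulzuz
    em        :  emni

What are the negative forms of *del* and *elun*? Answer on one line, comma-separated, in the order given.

delzuz, elunni

Looking at the final consonant of each stem: -ni when the stem ends in a nasal (*ofefon*, *tuman*, *em*); -zuz when the stem ends in a non-nasal consonant (*ogrumah*, *uvod*, *lohbupul*).
*del* — final consonant /l/ (non-nasal) → -zuz → *delzuz*.
*elun* — final consonant /n/ (a nasal) → -ni → *elunni*.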